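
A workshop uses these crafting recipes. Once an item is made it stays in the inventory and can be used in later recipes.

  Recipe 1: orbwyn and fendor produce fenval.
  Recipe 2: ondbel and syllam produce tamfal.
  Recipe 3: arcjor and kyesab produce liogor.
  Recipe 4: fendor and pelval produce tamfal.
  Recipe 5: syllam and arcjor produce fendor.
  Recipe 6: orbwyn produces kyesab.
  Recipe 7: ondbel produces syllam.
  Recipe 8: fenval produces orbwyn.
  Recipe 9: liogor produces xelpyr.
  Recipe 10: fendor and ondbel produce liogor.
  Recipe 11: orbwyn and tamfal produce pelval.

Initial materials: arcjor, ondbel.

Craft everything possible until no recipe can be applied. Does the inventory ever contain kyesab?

No

kyesab would need orbwyn (Recipe 6), but orbwyn is never obtained.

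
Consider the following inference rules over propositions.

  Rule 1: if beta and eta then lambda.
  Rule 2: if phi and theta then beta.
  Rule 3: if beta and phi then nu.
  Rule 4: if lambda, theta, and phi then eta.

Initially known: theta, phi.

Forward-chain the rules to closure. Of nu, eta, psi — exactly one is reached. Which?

nu

phi and theta hold, so beta follows (Rule 2).
From beta and phi, Rule 3 gives nu.
eta would need lambda, theta, and phi (Rule 4), but lambda is never established. No rule produces psi, and it is not given.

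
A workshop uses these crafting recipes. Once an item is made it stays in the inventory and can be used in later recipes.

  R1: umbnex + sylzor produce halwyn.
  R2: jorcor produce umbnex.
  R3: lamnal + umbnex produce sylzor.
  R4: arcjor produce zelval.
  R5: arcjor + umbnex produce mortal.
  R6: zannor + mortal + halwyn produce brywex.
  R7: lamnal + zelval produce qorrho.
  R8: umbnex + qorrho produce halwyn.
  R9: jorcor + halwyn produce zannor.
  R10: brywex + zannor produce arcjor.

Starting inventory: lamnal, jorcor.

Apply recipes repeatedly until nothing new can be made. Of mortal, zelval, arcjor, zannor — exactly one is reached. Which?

jorcor → umbnex (R2).
Using R3, lamnal and umbnex make sylzor.
umbnex + sylzor → halwyn (R1).
jorcor + halwyn → zannor (R9).
mortal would need arcjor and umbnex (R5), but arcjor is never obtained. arcjor would need brywex and zannor (R10), but brywex is never obtained. zelval would need arcjor (R4), but arcjor is never obtained.

zannor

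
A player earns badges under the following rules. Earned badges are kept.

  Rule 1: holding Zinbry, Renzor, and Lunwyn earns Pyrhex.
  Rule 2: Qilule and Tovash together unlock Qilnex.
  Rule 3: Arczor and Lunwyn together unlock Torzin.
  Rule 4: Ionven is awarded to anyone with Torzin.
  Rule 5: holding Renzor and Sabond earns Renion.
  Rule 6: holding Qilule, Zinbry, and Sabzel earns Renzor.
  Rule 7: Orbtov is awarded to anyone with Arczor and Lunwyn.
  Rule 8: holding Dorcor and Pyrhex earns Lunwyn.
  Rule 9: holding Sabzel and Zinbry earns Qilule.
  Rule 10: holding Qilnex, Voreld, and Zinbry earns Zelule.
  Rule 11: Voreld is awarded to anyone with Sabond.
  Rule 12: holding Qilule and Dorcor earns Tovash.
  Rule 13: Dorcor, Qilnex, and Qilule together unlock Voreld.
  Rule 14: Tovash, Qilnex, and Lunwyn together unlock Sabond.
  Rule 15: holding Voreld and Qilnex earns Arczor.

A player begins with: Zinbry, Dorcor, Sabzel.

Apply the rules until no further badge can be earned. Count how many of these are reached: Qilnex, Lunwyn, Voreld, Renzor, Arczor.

4

With Sabzel and Zinbry, Qilule is earned (Rule 9).
With Qilule, Zinbry, and Sabzel, Renzor is earned (Rule 6).
With Qilule and Dorcor, Tovash is earned (Rule 12).
With Qilule and Tovash, Qilnex is earned (Rule 2).
With Dorcor, Qilnex, and Qilule, Voreld is earned (Rule 13).
With Voreld and Qilnex, Arczor is earned (Rule 15).
Qilnex: reached.
Lunwyn would need Dorcor and Pyrhex (Rule 8), but Pyrhex is never earned.
Voreld: reached.
Renzor: reached.
Arczor: reached.
Reached: Qilnex, Voreld, Renzor, and Arczor — 4 of the 5.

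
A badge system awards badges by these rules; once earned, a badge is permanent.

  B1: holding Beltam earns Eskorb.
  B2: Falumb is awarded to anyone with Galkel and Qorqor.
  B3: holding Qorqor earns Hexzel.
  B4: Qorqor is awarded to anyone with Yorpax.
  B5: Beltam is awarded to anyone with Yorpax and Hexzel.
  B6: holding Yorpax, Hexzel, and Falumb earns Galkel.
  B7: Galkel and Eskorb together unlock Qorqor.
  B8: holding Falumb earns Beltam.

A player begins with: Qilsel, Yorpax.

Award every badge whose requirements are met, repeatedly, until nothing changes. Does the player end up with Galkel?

No

Galkel would need Yorpax, Hexzel, and Falumb (B6), but Falumb is never earned.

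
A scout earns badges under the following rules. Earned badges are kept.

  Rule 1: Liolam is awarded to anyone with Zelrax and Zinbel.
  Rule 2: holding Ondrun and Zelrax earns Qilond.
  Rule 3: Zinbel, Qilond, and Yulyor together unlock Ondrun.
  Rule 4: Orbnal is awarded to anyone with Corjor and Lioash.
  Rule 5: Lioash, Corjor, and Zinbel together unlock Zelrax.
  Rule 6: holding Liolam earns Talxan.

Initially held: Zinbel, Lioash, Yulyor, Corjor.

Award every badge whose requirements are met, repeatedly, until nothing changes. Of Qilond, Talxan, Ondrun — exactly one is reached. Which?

Talxan

With Lioash, Corjor, and Zinbel, Zelrax is earned (Rule 5).
With Zelrax and Zinbel, Liolam is earned (Rule 1).
With Liolam, Talxan is earned (Rule 6).
Ondrun would need Zinbel, Qilond, and Yulyor (Rule 3), but Qilond is never earned. Qilond would need Ondrun and Zelrax (Rule 2), but Ondrun is never earned.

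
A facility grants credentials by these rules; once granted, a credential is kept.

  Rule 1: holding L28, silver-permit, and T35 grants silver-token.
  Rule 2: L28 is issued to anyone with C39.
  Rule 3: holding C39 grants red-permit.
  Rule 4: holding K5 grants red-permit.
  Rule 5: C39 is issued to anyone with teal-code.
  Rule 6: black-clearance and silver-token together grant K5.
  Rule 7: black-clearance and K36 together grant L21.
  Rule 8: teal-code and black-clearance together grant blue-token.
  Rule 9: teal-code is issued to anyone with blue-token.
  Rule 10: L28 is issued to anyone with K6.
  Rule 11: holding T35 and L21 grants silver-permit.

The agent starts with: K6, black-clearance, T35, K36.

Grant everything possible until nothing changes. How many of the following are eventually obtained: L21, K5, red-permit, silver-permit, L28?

5

Holding K6 grants L28 (Rule 10).
Holding black-clearance and K36 grants L21 (Rule 7).
Holding T35 and L21 grants silver-permit (Rule 11).
Holding L28, silver-permit, and T35 grants silver-token (Rule 1).
Holding black-clearance and silver-token grants K5 (Rule 6).
Holding K5 grants red-permit (Rule 4).
L21: reached.
K5: reached.
red-permit: reached.
silver-permit: reached.
L28: reached.
All 5 are reached.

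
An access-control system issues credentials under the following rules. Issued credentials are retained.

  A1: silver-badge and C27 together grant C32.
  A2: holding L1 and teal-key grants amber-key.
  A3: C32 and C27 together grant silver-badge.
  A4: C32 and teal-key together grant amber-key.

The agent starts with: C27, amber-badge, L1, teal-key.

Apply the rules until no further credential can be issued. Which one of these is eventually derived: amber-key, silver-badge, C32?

amber-key

Holding L1 and teal-key grants amber-key (A2).
silver-badge would need C32 and C27 (A3), but C32 is never granted. C32 would need silver-badge and C27 (A1), but silver-badge is never granted.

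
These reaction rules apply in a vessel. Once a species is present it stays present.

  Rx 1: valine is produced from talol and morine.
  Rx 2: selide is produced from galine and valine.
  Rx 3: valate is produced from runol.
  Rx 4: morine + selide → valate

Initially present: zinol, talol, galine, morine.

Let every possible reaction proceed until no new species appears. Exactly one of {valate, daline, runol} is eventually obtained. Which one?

valate

talol and morine present → valine forms (Rx 1).
galine and valine present → selide forms (Rx 2).
morine and selide present → valate forms (Rx 4).
No rule produces daline, and it is not given. No rule produces runol, and it is not given.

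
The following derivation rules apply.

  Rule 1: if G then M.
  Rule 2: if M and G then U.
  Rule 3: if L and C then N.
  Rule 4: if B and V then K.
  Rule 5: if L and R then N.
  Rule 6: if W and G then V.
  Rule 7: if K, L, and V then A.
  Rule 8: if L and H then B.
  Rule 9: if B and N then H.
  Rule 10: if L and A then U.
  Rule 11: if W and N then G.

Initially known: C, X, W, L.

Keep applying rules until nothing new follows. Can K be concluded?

K would need B and V (Rule 4), but B is never established.

No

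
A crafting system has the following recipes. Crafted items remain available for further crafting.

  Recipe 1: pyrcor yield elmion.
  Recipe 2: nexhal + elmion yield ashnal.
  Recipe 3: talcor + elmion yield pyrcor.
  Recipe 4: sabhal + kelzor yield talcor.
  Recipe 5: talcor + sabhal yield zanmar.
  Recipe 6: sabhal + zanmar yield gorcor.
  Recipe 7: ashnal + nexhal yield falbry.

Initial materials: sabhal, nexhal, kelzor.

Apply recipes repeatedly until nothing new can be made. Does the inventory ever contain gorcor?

sabhal + kelzor → talcor (Recipe 4).
talcor + sabhal → zanmar (Recipe 5).
sabhal + zanmar → gorcor (Recipe 6).

Yes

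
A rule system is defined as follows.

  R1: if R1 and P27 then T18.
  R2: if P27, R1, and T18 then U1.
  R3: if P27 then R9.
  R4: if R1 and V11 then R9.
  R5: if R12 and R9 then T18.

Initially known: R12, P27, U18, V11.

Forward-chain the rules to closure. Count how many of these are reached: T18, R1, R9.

2

P27 holds, so R9 follows (R3).
R12 and R9 hold, so T18 follows (R5).
T18: reached.
No rule produces R1, and it is not given.
R9: reached.
Reached: T18 and R9 — 2 of the 3.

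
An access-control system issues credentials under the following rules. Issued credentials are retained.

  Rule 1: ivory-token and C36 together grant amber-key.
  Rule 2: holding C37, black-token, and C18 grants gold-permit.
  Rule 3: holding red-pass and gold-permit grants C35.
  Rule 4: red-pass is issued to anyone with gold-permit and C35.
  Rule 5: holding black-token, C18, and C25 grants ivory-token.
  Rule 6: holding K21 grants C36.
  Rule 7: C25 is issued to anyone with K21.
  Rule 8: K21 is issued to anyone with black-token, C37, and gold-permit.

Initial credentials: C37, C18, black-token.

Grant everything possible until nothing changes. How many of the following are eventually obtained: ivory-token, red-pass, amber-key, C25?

3

Holding C37, black-token, and C18 grants gold-permit (Rule 2).
Holding black-token, C37, and gold-permit grants K21 (Rule 8).
Holding K21 grants C36 (Rule 6).
Holding K21 grants C25 (Rule 7).
Holding black-token, C18, and C25 grants ivory-token (Rule 5).
Holding ivory-token and C36 grants amber-key (Rule 1).
ivory-token: reached.
red-pass would need gold-permit and C35 (Rule 4), but C35 is never granted.
amber-key: reached.
C25: reached.
Reached: ivory-token, amber-key, and C25 — 3 of the 4.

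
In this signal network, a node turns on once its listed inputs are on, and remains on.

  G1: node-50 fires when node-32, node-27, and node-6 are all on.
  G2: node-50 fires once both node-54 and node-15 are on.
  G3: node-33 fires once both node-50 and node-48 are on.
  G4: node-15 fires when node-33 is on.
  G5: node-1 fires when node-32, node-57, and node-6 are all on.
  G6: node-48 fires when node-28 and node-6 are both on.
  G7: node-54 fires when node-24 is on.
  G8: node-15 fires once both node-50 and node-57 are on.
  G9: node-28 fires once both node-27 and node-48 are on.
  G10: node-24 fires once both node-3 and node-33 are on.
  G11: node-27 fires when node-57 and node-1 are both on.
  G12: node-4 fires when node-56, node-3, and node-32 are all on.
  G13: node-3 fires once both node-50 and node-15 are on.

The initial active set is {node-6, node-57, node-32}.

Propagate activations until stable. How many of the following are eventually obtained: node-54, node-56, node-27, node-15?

G5: node-32, node-57, and node-6 on → node-1 on.
G11: node-57 and node-1 on → node-27 on.
node-32, node-27, and node-6 are on, so node-50 fires (G1).
G8: node-50 and node-57 on → node-15 on.
node-54 would need node-24 (G7), but node-24 never turns on.
No rule produces node-56, and it is not given.
node-27: reached.
node-15: reached.
Reached: node-27 and node-15 — 2 of the 4.

2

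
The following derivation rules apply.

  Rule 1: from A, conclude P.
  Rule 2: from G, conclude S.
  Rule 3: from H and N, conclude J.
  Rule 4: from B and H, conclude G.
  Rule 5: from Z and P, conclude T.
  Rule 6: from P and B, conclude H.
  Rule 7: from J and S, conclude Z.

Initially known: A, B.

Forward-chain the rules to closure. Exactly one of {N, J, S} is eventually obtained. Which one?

From A, Rule 1 gives P.
P and B hold, so H follows (Rule 6).
B and H hold, so G follows (Rule 4).
From G, Rule 2 gives S.
No rule produces N, and it is not given. J would need H and N (Rule 3), but N is never established.

S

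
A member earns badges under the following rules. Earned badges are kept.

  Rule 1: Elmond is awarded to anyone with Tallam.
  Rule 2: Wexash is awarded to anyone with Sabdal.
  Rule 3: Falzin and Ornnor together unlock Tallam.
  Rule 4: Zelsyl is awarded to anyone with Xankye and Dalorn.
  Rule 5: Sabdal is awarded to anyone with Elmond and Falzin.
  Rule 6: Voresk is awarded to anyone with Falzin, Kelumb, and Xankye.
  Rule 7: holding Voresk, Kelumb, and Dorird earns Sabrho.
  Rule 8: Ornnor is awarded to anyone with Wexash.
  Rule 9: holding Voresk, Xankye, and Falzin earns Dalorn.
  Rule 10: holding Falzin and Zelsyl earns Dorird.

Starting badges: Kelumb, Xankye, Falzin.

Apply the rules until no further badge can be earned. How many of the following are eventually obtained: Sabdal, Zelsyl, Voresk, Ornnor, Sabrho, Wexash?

With Falzin, Kelumb, and Xankye, Voresk is earned (Rule 6).
With Voresk, Xankye, and Falzin, Dalorn is earned (Rule 9).
With Xankye and Dalorn, Zelsyl is earned (Rule 4).
With Falzin and Zelsyl, Dorird is earned (Rule 10).
With Voresk, Kelumb, and Dorird, Sabrho is earned (Rule 7).
Sabdal would need Elmond and Falzin (Rule 5), but Elmond is never earned.
Zelsyl: reached.
Voresk: reached.
Ornnor would need Wexash (Rule 8), but Wexash is never earned.
Sabrho: reached.
Wexash would need Sabdal (Rule 2), but Sabdal is never earned.
Reached: Zelsyl, Voresk, and Sabrho — 3 of the 6.

3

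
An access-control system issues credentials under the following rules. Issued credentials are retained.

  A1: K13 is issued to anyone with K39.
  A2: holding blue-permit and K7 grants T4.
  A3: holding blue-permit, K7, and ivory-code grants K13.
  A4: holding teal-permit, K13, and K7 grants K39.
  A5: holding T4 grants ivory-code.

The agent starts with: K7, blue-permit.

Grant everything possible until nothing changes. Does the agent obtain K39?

No

K39 would need teal-permit, K13, and K7 (A4), but teal-permit is never granted.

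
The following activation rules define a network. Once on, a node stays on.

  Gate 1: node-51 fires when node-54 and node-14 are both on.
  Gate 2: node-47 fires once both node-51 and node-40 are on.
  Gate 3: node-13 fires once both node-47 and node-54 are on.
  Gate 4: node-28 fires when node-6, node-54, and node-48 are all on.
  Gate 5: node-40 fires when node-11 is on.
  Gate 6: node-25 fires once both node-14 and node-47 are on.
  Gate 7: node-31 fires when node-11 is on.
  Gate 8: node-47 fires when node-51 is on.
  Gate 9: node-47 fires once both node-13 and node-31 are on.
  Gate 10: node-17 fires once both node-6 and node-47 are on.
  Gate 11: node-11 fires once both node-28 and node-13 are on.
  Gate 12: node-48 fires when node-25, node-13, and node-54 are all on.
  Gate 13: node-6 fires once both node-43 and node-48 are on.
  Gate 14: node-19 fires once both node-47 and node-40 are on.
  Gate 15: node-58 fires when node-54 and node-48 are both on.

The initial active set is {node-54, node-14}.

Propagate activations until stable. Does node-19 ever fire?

node-19 would need node-47 and node-40 (Gate 14), but node-40 never turns on.

No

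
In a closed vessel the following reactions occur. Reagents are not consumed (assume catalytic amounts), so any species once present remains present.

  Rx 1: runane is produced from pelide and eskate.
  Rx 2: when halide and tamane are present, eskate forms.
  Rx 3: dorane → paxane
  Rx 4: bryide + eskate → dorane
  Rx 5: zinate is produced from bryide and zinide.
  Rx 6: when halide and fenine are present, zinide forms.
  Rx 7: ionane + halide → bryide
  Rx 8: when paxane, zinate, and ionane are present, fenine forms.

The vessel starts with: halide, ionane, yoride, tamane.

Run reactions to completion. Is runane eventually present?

No

runane would need pelide and eskate (Rx 1), but pelide never forms.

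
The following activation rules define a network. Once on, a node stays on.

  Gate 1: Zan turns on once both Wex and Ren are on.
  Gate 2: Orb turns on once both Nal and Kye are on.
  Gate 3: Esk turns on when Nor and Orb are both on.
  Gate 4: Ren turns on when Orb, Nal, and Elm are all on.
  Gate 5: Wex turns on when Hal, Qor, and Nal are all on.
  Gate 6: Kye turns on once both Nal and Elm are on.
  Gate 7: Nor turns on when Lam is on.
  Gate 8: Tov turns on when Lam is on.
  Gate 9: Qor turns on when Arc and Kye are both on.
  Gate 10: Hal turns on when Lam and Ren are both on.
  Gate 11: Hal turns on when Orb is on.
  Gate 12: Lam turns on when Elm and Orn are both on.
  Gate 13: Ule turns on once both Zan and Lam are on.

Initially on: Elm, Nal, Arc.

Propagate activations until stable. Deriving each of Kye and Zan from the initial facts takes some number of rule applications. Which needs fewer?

Kye

Kye: Nal and Elm are on, so Kye turns on (Gate 6). [1 rule application]
Zan: Nal and Elm are on, so Kye turns on (Gate 6). Gate 9: Arc and Kye on → Qor on. Gate 2: Nal and Kye on → Orb on. Orb, Nal, and Elm are on, so Ren turns on (Gate 4). Gate 11: Orb on → Hal on. Gate 5: Hal, Qor, and Nal on → Wex on. Wex and Ren are on, so Zan turns on (Gate 1). [7 rule applications]
Kye needs fewer.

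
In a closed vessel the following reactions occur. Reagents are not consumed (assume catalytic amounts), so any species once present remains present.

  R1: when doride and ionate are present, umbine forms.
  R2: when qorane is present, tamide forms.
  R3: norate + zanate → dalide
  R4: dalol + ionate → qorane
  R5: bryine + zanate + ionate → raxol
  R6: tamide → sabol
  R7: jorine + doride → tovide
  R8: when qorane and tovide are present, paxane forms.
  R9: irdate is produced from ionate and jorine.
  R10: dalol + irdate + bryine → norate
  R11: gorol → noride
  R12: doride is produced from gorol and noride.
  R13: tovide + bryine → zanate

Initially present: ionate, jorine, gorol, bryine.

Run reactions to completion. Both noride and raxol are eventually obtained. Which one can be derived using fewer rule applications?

noride: gorol present → noride forms (R11). [1 rule application]
raxol: gorol present → noride forms (R11). gorol and noride present → doride forms (R12). jorine and doride present → tovide forms (R7). tovide and bryine present → zanate forms (R13). bryine, zanate, and ionate present → raxol forms (R5). [5 rule applications]
noride needs fewer.

noride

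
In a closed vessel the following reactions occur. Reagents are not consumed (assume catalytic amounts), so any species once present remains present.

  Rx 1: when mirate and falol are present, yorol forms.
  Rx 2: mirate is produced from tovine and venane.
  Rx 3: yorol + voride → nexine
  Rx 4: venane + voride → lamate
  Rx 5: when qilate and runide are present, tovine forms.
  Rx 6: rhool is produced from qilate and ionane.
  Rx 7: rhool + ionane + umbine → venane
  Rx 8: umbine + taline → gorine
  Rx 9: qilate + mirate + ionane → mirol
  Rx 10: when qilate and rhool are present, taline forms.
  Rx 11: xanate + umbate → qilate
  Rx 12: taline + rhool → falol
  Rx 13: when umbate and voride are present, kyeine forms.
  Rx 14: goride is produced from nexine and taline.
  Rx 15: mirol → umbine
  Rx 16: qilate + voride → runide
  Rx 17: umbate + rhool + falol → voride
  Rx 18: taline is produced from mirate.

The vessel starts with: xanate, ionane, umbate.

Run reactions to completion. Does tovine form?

xanate and umbate present → qilate forms (Rx 11).
qilate and ionane present → rhool forms (Rx 6).
qilate and rhool present → taline forms (Rx 10).
taline and rhool present → falol forms (Rx 12).
umbate, rhool, and falol present → voride forms (Rx 17).
qilate and voride present → runide forms (Rx 16).
qilate and runide present → tovine forms (Rx 5).

Yes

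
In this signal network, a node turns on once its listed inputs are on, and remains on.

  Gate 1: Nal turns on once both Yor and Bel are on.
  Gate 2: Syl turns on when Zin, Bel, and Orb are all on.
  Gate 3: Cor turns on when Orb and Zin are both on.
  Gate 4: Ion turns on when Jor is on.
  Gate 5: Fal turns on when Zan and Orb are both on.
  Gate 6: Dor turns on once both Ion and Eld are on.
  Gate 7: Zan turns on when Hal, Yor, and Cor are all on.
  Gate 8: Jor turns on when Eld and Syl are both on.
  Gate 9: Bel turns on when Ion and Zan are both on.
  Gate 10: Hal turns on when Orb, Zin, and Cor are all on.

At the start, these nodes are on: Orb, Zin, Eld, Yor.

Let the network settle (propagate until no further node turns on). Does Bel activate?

Bel would need Ion and Zan (Gate 9), but Ion never turns on.

No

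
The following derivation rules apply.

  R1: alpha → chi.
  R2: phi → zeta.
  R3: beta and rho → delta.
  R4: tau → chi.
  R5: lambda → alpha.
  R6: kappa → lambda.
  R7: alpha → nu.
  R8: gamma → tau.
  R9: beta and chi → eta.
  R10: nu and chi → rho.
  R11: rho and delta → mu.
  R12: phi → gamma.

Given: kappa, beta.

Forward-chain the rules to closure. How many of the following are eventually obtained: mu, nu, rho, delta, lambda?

From kappa, R6 gives lambda.
lambda holds, so alpha follows (R5).
From alpha, R1 gives chi.
From alpha, R7 gives nu.
From nu and chi, R10 gives rho.
beta and rho hold, so delta follows (R3).
From rho and delta, R11 gives mu.
mu: reached.
nu: reached.
rho: reached.
delta: reached.
lambda: reached.
All 5 are reached.

5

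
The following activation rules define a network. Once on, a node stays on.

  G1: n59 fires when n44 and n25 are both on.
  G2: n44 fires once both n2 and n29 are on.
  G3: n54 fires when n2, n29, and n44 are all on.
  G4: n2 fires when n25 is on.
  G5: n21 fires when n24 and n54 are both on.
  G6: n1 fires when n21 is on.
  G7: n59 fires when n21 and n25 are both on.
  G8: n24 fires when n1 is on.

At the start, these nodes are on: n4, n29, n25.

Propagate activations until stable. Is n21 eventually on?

No

n21 would need n24 and n54 (G5), but n24 never turns on.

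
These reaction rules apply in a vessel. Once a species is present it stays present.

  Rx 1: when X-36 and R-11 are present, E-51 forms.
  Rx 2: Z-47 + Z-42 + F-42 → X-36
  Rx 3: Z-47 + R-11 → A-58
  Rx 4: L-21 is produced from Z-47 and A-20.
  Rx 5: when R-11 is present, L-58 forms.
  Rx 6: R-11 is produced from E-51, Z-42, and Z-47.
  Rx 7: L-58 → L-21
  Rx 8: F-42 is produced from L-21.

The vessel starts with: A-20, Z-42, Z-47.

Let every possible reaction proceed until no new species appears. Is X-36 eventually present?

Yes

Z-47 and A-20 present → L-21 forms (Rx 4).
L-21 present → F-42 forms (Rx 8).
Z-47, Z-42, and F-42 present → X-36 forms (Rx 2).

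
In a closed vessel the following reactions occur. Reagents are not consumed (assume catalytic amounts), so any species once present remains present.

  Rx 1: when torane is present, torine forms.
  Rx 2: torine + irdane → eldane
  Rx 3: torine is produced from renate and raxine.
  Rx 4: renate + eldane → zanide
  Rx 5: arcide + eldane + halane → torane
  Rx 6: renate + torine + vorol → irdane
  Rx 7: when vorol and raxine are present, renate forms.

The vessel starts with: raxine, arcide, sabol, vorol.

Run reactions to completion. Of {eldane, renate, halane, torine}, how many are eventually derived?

vorol and raxine present → renate forms (Rx 7).
renate and raxine present → torine forms (Rx 3).
renate, torine, and vorol present → irdane forms (Rx 6).
torine and irdane present → eldane forms (Rx 2).
eldane: reached.
renate: reached.
No rule produces halane, and it is not given.
torine: reached.
Reached: eldane, renate, and torine — 3 of the 4.

3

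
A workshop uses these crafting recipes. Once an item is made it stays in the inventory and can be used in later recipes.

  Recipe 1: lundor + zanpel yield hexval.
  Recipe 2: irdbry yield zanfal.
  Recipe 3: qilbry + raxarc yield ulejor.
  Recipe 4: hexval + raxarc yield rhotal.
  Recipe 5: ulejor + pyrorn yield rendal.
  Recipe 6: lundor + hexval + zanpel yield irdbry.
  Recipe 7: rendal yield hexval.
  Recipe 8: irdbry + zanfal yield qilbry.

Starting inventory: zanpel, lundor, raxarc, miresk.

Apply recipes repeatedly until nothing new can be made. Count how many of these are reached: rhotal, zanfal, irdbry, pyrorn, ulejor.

4

lundor + zanpel → hexval (Recipe 1).
Using Recipe 6, lundor, hexval, and zanpel make irdbry.
hexval + raxarc → rhotal (Recipe 4).
Using Recipe 2, irdbry makes zanfal.
Using Recipe 8, irdbry and zanfal make qilbry.
Using Recipe 3, qilbry and raxarc make ulejor.
rhotal: reached.
zanfal: reached.
irdbry: reached.
No rule produces pyrorn, and it is not given.
ulejor: reached.
Reached: rhotal, zanfal, irdbry, and ulejor — 4 of the 5.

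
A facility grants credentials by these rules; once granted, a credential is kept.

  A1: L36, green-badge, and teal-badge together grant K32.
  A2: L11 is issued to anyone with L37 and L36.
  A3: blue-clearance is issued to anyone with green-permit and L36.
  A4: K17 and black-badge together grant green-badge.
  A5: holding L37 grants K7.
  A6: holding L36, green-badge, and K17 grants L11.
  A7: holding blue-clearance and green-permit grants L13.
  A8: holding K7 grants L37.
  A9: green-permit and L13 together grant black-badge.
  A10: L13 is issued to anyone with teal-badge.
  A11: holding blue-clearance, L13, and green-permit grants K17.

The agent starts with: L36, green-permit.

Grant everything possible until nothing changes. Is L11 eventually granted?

Yes

Holding green-permit and L36 grants blue-clearance (A3).
Holding blue-clearance and green-permit grants L13 (A7).
Holding blue-clearance, L13, and green-permit grants K17 (A11).
Holding green-permit and L13 grants black-badge (A9).
Holding K17 and black-badge grants green-badge (A4).
Holding L36, green-badge, and K17 grants L11 (A6).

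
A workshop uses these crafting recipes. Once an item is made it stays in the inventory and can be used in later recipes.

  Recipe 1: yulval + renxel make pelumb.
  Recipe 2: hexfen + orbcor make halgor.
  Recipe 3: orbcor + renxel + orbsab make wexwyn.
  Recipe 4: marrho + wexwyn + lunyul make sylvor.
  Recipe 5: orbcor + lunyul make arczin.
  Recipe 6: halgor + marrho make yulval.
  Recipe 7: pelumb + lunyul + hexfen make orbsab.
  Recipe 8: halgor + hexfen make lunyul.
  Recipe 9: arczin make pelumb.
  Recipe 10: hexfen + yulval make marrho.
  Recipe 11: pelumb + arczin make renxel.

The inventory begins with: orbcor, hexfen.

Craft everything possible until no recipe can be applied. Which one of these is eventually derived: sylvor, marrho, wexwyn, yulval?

wexwyn

Using Recipe 2, hexfen and orbcor make halgor.
Using Recipe 8, halgor and hexfen make lunyul.
Using Recipe 5, orbcor and lunyul make arczin.
Using Recipe 9, arczin makes pelumb.
Using Recipe 7, pelumb, lunyul, and hexfen make orbsab.
pelumb + arczin → renxel (Recipe 11).
orbcor + renxel + orbsab → wexwyn (Recipe 3).
marrho would need hexfen and yulval (Recipe 10), but yulval is never obtained. yulval would need halgor and marrho (Recipe 6), but marrho is never obtained. sylvor would need marrho, wexwyn, and lunyul (Recipe 4), but marrho is never obtained.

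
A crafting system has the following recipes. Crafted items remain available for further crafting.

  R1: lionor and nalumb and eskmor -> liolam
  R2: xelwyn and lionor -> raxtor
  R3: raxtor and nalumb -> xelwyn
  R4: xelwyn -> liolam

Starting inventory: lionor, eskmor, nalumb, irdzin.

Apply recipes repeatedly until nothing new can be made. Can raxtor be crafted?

No

raxtor would need xelwyn and lionor (R2), but xelwyn is never obtained.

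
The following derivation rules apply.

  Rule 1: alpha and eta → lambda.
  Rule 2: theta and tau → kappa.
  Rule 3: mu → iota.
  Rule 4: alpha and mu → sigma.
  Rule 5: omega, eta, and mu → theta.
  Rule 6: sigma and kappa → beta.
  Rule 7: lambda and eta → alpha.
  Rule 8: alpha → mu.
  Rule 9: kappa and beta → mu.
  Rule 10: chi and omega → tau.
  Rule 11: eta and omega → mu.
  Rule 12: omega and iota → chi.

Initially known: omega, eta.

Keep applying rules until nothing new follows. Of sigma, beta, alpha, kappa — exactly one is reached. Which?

kappa

From eta and omega, Rule 11 gives mu.
From omega, eta, and mu, Rule 5 gives theta.
mu holds, so iota follows (Rule 3).
From omega and iota, Rule 12 gives chi.
From chi and omega, Rule 10 gives tau.
theta and tau hold, so kappa follows (Rule 2).
sigma would need alpha and mu (Rule 4), but alpha is never established. alpha would need lambda and eta (Rule 7), but lambda is never established. beta would need sigma and kappa (Rule 6), but sigma is never established.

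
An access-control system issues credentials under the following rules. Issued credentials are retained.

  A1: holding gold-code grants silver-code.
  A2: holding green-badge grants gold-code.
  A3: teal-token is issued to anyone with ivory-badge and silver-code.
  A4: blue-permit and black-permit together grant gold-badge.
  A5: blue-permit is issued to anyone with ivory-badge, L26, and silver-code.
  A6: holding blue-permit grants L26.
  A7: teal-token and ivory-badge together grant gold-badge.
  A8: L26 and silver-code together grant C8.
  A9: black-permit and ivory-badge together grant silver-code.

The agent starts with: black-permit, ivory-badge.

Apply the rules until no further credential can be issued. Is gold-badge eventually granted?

Yes

Holding black-permit and ivory-badge grants silver-code (A9).
Holding ivory-badge and silver-code grants teal-token (A3).
Holding teal-token and ivory-badge grants gold-badge (A7).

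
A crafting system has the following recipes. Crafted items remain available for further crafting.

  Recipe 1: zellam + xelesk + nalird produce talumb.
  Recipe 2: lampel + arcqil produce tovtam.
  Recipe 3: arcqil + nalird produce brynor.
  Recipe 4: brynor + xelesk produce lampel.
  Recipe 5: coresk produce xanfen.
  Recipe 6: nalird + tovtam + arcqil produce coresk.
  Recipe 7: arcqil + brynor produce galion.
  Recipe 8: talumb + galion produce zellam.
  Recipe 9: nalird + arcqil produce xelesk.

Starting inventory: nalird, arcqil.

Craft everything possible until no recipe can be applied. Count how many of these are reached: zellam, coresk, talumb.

1

nalird + arcqil → xelesk (Recipe 9).
arcqil + nalird → brynor (Recipe 3).
Using Recipe 4, brynor and xelesk make lampel.
Using Recipe 2, lampel and arcqil make tovtam.
nalird + tovtam + arcqil → coresk (Recipe 6).
zellam would need talumb and galion (Recipe 8), but talumb is never obtained.
coresk: reached.
talumb would need zellam, xelesk, and nalird (Recipe 1), but zellam is never obtained.
Reached: coresk — 1 of the 3.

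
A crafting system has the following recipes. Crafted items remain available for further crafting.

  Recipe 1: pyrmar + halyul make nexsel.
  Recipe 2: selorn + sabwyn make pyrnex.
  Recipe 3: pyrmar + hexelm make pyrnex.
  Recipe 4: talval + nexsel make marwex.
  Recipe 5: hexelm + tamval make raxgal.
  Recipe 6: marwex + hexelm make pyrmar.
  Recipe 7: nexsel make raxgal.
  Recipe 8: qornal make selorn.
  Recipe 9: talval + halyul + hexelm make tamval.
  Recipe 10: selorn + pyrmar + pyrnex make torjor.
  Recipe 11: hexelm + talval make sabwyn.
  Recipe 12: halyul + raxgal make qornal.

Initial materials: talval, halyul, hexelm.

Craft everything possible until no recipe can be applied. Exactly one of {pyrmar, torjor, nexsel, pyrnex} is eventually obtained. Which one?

pyrnex

talval + halyul + hexelm → tamval (Recipe 9).
Using Recipe 11, hexelm and talval make sabwyn.
Using Recipe 5, hexelm and tamval make raxgal.
Using Recipe 12, halyul and raxgal make qornal.
qornal → selorn (Recipe 8).
Using Recipe 2, selorn and sabwyn make pyrnex.
torjor would need selorn, pyrmar, and pyrnex (Recipe 10), but pyrmar is never obtained. pyrmar would need marwex and hexelm (Recipe 6), but marwex is never obtained. nexsel would need pyrmar and halyul (Recipe 1), but pyrmar is never obtained.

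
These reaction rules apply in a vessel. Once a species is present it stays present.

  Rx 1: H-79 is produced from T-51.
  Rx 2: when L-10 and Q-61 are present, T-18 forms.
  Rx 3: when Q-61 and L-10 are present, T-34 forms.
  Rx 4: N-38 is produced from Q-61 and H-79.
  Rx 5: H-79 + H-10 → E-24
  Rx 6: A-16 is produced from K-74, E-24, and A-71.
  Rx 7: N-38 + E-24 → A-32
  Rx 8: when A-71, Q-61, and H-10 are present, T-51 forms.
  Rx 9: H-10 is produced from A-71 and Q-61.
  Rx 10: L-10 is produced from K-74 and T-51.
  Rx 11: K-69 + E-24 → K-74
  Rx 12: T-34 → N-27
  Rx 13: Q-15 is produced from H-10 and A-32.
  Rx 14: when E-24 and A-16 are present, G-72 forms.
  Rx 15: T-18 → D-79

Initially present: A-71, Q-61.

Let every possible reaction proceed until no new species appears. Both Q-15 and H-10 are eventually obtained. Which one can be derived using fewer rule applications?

H-10: A-71 and Q-61 present → H-10 forms (Rx 9). [1 rule application]
Q-15: A-71 and Q-61 present → H-10 forms (Rx 9). A-71, Q-61, and H-10 present → T-51 forms (Rx 8). T-51 present → H-79 forms (Rx 1). Q-61 and H-79 present → N-38 forms (Rx 4). H-79 and H-10 present → E-24 forms (Rx 5). N-38 and E-24 present → A-32 forms (Rx 7). H-10 and A-32 present → Q-15 forms (Rx 13). [7 rule applications]
H-10 needs fewer.

H-10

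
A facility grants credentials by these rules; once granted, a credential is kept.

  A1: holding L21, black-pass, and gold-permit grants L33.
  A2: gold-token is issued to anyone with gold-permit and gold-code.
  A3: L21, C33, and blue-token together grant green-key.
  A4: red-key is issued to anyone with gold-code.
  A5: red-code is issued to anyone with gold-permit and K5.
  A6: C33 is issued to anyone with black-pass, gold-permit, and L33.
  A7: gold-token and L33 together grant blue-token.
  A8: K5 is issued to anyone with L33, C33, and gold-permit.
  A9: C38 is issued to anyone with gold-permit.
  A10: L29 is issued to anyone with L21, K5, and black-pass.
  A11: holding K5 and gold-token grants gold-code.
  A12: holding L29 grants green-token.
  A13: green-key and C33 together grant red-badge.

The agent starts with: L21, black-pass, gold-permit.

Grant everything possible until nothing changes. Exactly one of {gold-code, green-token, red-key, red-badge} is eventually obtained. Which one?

Holding L21, black-pass, and gold-permit grants L33 (A1).
Holding black-pass, gold-permit, and L33 grants C33 (A6).
Holding L33, C33, and gold-permit grants K5 (A8).
Holding L21, K5, and black-pass grants L29 (A10).
Holding L29 grants green-token (A12).
red-badge would need green-key and C33 (A13), but green-key is never granted. gold-code would need K5 and gold-token (A11), but gold-token is never granted. red-key would need gold-code (A4), but gold-code is never granted.

green-token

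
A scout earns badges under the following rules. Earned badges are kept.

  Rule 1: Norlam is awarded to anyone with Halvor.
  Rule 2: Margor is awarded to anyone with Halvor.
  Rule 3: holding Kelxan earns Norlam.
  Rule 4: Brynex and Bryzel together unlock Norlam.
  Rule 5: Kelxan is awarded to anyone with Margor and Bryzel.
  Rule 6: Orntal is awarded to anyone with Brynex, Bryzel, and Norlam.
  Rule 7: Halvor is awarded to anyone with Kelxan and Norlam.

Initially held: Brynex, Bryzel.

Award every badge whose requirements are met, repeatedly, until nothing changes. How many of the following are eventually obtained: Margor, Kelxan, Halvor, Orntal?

With Brynex and Bryzel, Norlam is earned (Rule 4).
With Brynex, Bryzel, and Norlam, Orntal is earned (Rule 6).
Margor would need Halvor (Rule 2), but Halvor is never earned.
Kelxan would need Margor and Bryzel (Rule 5), but Margor is never earned.
Halvor would need Kelxan and Norlam (Rule 7), but Kelxan is never earned.
Orntal: reached.
Reached: Orntal — 1 of the 4.

1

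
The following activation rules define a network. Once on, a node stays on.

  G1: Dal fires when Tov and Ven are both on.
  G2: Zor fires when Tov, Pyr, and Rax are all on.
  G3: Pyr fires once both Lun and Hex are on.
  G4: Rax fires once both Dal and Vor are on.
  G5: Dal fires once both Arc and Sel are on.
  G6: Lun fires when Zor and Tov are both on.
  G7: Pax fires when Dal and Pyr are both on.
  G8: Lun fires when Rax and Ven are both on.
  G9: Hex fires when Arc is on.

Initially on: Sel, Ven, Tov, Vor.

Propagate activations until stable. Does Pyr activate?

No

Pyr would need Lun and Hex (G3), but Hex never turns on.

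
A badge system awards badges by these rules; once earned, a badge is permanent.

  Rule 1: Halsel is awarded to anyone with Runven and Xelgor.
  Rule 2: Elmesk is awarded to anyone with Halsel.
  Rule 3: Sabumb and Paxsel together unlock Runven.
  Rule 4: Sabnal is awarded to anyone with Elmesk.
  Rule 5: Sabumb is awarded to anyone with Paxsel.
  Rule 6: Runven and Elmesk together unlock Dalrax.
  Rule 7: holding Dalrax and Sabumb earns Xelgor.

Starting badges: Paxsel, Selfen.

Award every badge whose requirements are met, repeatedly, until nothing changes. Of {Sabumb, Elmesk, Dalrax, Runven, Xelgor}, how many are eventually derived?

With Paxsel, Sabumb is earned (Rule 5).
With Sabumb and Paxsel, Runven is earned (Rule 3).
Sabumb: reached.
Elmesk would need Halsel (Rule 2), but Halsel is never earned.
Dalrax would need Runven and Elmesk (Rule 6), but Elmesk is never earned.
Runven: reached.
Xelgor would need Dalrax and Sabumb (Rule 7), but Dalrax is never earned.
Reached: Sabumb and Runven — 2 of the 5.

2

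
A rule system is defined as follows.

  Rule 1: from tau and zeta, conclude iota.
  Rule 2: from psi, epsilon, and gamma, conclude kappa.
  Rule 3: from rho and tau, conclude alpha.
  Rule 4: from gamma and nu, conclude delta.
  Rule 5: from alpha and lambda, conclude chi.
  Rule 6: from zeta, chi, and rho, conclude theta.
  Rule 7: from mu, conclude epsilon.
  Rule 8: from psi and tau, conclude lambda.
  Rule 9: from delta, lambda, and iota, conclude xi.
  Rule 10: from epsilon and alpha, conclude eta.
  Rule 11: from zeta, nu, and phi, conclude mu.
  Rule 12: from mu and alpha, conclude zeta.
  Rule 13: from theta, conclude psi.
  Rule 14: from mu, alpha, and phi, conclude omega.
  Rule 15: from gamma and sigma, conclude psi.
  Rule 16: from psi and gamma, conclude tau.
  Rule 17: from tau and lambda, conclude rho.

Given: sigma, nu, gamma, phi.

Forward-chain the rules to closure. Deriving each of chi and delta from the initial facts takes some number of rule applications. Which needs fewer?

delta: From gamma and nu, Rule 4 gives delta. [1 rule application]
chi: From gamma and sigma, Rule 15 gives psi. From psi and gamma, Rule 16 gives tau. psi and tau hold, so lambda follows (Rule 8). From tau and lambda, Rule 17 gives rho. From rho and tau, Rule 3 gives alpha. alpha and lambda hold, so chi follows (Rule 5). [6 rule applications]
delta needs fewer.

delta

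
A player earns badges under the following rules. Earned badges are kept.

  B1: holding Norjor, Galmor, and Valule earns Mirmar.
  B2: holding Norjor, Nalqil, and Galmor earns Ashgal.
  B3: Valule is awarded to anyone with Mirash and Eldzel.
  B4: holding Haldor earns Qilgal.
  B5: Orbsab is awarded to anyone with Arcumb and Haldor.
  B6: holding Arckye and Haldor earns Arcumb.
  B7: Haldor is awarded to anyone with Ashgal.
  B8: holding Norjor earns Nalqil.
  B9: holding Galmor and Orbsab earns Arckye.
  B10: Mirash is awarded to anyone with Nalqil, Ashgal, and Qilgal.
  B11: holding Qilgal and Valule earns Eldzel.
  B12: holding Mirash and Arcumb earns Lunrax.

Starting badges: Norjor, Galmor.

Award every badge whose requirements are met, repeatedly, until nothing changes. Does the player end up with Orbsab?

Orbsab would need Arcumb and Haldor (B5), but Arcumb is never earned.

No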